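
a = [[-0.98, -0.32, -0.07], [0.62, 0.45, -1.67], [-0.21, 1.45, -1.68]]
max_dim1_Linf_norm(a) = 1.68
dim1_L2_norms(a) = [1.03, 1.84, 2.23]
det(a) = -2.15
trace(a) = -2.21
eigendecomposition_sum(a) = [[(-0.94+0j),(0.16-0j),(-0.38-0j)],  [-0.39+0.00j,0.07-0.00j,-0.16-0.00j],  [-0.73+0.00j,(0.12-0j),-0.30-0.00j]] + [[-0.02+0.14j,(-0.24-0j),0.16-0.17j], [(0.51-0.04j),0.19+0.86j,(-0.76-0.41j)], [(0.26-0.35j),(0.66+0.35j),-0.69+0.26j]] + [[-0.02-0.14j,-0.24+0.00j,0.16+0.17j], [0.51+0.04j,(0.19-0.86j),-0.76+0.41j], [(0.26+0.35j),0.66-0.35j,-0.69-0.26j]]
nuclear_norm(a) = 4.59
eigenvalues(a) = [(-1.17+0j), (-0.52+1.25j), (-0.52-1.25j)]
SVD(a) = [[-0.08, -0.81, -0.58], [0.62, 0.42, -0.66], [0.78, -0.41, 0.47]] @ diag([2.762801226239586, 1.1501189813365826, 0.675763059850378]) @ [[0.11, 0.52, -0.85], [0.99, -0.13, 0.05], [0.09, 0.84, 0.53]]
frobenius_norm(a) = 3.07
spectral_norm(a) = 2.76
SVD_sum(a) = [[-0.02, -0.11, 0.18], [0.18, 0.89, -1.45], [0.23, 1.12, -1.83]] + [[-0.92, 0.12, -0.04], [0.47, -0.06, 0.02], [-0.47, 0.06, -0.02]] + [[-0.03, -0.33, -0.21], [-0.04, -0.38, -0.24], [0.03, 0.27, 0.17]]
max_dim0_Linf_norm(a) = 1.68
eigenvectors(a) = [[0.75+0.00j, (0.05-0.2j), (0.05+0.2j)], [(0.31+0j), -0.74+0.00j, (-0.74-0j)], [(0.58+0j), (-0.42+0.48j), -0.42-0.48j]]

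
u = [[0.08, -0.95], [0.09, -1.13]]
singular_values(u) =[1.48, 0.0]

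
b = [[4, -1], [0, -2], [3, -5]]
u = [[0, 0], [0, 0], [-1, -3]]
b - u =[[4, -1], [0, -2], [4, -2]]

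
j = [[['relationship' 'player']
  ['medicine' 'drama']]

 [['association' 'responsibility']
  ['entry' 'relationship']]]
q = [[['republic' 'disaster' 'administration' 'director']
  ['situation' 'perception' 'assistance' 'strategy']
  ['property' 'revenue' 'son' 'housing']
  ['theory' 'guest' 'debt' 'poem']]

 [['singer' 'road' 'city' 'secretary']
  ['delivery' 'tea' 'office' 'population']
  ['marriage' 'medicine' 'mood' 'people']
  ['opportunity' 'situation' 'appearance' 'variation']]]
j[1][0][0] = 'association'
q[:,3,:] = [['theory', 'guest', 'debt', 'poem'], ['opportunity', 'situation', 'appearance', 'variation']]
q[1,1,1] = 'tea'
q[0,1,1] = 'perception'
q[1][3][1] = 'situation'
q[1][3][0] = 'opportunity'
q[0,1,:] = ['situation', 'perception', 'assistance', 'strategy']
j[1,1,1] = 'relationship'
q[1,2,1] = 'medicine'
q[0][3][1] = 'guest'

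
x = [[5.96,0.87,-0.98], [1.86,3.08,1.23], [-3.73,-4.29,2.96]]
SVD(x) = [[-0.64, 0.76, 0.15],[-0.32, -0.43, 0.84],[0.7, 0.49, 0.52]] @ diag([8.666927028075483, 3.3563936901040337, 2.528912273497149]) @ [[-0.81, -0.52, 0.27], [0.56, -0.83, 0.05], [0.19, 0.19, 0.96]]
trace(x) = 12.00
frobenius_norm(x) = 9.63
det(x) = 73.57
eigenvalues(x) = [(7.11+0j), (2.45+2.09j), (2.45-2.09j)]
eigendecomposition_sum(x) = [[5.99+0.00j, 2.13+0.00j, -0.78+0.00j], [(0.85+0j), (0.3+0j), -0.11+0.00j], [-6.26+0.00j, -2.23+0.00j, (0.82-0j)]] + [[-0.01+0.41j, (-0.63-0.01j), (-0.1+0.39j)], [(0.5-0.89j), 1.39+0.75j, 0.67-0.75j], [(1.27+0.7j), (-1.03+1.98j), (1.07+0.94j)]] + [[(-0.01-0.41j), -0.63+0.01j, (-0.1-0.39j)], [0.50+0.89j, 1.39-0.75j, 0.67+0.75j], [(1.27-0.7j), -1.03-1.98j, (1.07-0.94j)]]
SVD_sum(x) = [[4.48,2.9,-1.47],[2.26,1.47,-0.74],[-4.90,-3.17,1.6]] + [[1.41, -2.1, 0.13], [-0.81, 1.21, -0.08], [0.91, -1.37, 0.09]] + [[0.07,  0.07,  0.35], [0.41,  0.4,  2.05], [0.25,  0.25,  1.27]]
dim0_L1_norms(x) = [11.55, 8.24, 5.17]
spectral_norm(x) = 8.67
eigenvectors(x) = [[-0.69+0.00j,0.10+0.20j,0.10-0.20j], [-0.10+0.00j,(0.01-0.56j),0.01+0.56j], [0.72+0.00j,(0.8+0j),0.80-0.00j]]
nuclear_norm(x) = 14.55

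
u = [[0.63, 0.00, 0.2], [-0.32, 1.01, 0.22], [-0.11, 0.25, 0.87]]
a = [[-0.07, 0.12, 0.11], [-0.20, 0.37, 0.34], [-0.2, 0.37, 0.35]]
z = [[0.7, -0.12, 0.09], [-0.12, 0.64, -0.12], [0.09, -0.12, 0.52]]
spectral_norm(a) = 0.79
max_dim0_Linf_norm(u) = 1.01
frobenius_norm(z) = 1.12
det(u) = 0.53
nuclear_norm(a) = 0.80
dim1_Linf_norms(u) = [0.63, 1.01, 0.87]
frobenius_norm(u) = 1.56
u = a + z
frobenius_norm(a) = 0.79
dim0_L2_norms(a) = [0.29, 0.54, 0.5]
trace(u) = 2.51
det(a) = -0.00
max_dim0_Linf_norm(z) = 0.7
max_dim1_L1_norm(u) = 1.55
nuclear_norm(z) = 1.86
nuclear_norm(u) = 2.56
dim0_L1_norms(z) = [0.91, 0.88, 0.73]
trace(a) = 0.65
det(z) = 0.21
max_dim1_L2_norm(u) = 1.08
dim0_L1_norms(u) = [1.06, 1.26, 1.29]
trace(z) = 1.86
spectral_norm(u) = 1.23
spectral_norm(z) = 0.86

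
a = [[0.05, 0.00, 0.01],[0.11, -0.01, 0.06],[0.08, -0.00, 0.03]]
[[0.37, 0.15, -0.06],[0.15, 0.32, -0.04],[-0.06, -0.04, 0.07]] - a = [[0.32,0.15,-0.07], [0.04,0.33,-0.10], [-0.14,-0.04,0.04]]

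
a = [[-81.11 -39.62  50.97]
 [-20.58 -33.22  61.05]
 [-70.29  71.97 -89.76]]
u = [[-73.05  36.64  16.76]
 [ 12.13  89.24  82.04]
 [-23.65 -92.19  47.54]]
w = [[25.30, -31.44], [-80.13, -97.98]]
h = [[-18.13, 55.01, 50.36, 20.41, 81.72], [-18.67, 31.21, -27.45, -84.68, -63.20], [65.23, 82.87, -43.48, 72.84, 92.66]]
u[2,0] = -23.65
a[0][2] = 50.97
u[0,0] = -73.05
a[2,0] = -70.29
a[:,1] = [-39.62, -33.22, 71.97]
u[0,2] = 16.76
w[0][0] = 25.3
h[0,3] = 20.41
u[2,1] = -92.19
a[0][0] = -81.11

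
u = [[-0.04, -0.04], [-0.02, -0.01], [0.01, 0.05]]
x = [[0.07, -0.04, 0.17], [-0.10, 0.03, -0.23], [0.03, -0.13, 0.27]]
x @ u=[[-0.0, 0.01], [0.00, -0.01], [0.0, 0.01]]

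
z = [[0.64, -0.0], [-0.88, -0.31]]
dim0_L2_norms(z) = [1.09, 0.31]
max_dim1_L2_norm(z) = 0.93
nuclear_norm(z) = 1.29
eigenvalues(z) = [-0.31, 0.64]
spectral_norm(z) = 1.12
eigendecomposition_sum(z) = [[-0.0, -0.00], [-0.29, -0.31]] + [[0.64, 0.0], [-0.59, 0.00]]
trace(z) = 0.33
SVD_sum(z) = [[0.61,  0.14], [-0.9,  -0.21]] + [[0.03,-0.14], [0.02,-0.10]]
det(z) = -0.20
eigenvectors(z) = [[0.0,0.73], [1.0,-0.68]]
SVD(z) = [[-0.56, 0.83],[0.83, 0.56]] @ diag([1.1173960742686497, 0.17755566228372105]) @ [[-0.97, -0.23], [0.23, -0.97]]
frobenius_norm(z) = 1.13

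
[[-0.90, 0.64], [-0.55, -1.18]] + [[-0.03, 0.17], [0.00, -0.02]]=[[-0.93,  0.81], [-0.55,  -1.20]]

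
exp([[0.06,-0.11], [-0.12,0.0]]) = [[1.07, -0.11], [-0.12, 1.01]]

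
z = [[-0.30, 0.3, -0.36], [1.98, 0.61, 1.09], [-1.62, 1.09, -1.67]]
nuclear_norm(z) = 4.58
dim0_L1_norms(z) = [3.9, 2.0, 3.12]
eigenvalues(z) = [-2.56, 0.0, 1.2]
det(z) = -0.01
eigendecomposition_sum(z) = [[-0.43, 0.18, -0.39], [0.94, -0.38, 0.84], [-1.94, 0.78, -1.75]] + [[0.00, -0.00, -0.0], [-0.0, 0.0, 0.00], [-0.0, 0.00, 0.0]] + [[0.13,  0.12,  0.03], [1.04,  0.99,  0.25], [0.32,  0.31,  0.08]]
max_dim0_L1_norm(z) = 3.9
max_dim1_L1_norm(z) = 4.38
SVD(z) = [[-0.15,-0.19,-0.97], [0.65,-0.76,0.05], [-0.75,-0.62,0.24]] @ diag([3.268723501343041, 1.306538472833567, 0.00197250435166186]) @ [[0.78, -0.14, 0.61],[-0.34, -0.92, 0.21],[-0.53, 0.37, 0.76]]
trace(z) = -1.36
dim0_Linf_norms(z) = [1.98, 1.09, 1.67]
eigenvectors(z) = [[0.2, -0.53, 0.12], [-0.43, 0.37, 0.95], [0.88, 0.76, 0.29]]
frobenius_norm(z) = 3.52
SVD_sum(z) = [[-0.39, 0.07, -0.3], [1.65, -0.3, 1.30], [-1.89, 0.35, -1.5]] + [[0.08, 0.23, -0.05], [0.33, 0.91, -0.21], [0.27, 0.74, -0.17]] + [[0.00, -0.00, -0.00], [-0.00, 0.00, 0.00], [-0.00, 0.0, 0.0]]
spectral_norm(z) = 3.27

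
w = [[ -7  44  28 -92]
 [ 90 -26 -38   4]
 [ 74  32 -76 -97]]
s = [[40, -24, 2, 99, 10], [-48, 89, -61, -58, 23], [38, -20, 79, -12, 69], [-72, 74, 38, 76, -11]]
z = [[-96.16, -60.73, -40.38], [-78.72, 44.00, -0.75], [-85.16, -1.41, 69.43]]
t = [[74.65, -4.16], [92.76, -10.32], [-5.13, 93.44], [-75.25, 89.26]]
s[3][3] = 76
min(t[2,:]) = -5.13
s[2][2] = 79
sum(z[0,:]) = -197.26999999999998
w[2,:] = [74, 32, -76, -97]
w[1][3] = 4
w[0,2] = 28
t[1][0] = 92.76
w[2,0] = 74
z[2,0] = -85.16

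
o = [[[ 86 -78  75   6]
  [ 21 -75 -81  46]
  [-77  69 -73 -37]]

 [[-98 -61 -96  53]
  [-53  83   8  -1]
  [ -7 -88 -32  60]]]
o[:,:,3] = [[6, 46, -37], [53, -1, 60]]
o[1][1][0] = -53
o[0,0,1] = -78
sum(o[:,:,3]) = 127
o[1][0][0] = -98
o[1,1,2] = 8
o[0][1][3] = 46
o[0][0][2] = 75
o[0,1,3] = 46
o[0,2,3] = -37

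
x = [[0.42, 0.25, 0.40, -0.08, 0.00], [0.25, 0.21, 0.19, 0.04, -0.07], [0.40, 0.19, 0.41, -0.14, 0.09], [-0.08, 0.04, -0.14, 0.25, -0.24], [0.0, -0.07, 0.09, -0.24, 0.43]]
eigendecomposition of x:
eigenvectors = [[-0.64,-0.20,-0.74,0.03,0.03], [-0.34,-0.31,0.38,-0.52,0.61], [-0.64,-0.0,0.53,0.19,-0.52], [0.23,-0.5,-0.10,-0.59,-0.58], [-0.16,0.78,-0.1,-0.58,-0.13]]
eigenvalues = [0.98, 0.61, -0.0, 0.1, 0.03]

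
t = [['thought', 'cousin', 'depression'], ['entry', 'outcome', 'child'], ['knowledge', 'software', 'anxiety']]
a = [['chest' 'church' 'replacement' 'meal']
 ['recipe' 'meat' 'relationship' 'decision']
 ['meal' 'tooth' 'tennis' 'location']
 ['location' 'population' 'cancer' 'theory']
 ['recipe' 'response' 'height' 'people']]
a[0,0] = 'chest'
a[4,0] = 'recipe'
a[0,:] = ['chest', 'church', 'replacement', 'meal']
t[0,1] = 'cousin'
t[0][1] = 'cousin'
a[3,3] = 'theory'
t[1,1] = 'outcome'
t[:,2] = ['depression', 'child', 'anxiety']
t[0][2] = 'depression'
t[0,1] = 'cousin'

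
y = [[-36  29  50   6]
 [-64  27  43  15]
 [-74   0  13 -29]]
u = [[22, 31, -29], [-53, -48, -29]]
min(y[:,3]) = -29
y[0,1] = 29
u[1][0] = -53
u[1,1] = -48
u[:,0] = [22, -53]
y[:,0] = [-36, -64, -74]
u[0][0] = 22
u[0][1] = 31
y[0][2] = 50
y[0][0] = -36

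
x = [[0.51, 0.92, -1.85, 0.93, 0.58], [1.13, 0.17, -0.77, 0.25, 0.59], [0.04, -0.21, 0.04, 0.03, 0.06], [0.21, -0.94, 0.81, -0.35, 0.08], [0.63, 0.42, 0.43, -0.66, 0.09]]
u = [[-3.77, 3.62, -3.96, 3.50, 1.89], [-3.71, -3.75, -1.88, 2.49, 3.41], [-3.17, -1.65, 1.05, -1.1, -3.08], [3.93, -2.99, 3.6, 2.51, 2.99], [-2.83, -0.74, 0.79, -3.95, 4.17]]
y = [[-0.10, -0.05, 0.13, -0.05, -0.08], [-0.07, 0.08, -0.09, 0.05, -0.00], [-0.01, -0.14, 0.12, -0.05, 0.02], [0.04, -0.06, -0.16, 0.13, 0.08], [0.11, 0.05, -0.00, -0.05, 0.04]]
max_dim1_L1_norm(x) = 4.79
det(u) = 4647.21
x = u @ y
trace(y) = 0.27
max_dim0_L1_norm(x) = 3.9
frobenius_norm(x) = 3.32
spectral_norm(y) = 0.32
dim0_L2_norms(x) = [1.41, 1.41, 2.2, 1.22, 0.84]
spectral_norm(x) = 2.87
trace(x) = 0.46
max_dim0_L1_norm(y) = 0.5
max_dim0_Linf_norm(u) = 4.17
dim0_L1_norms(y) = [0.33, 0.38, 0.5, 0.33, 0.22]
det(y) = -0.00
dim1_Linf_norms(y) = [0.13, 0.09, 0.14, 0.16, 0.11]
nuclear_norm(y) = 0.72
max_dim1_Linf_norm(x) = 1.85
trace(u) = 0.21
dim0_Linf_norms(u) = [3.93, 3.75, 3.96, 3.95, 4.17]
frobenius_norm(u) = 15.08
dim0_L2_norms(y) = [0.17, 0.19, 0.25, 0.16, 0.12]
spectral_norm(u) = 9.40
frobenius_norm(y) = 0.41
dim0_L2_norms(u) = [7.84, 6.28, 5.82, 6.45, 7.14]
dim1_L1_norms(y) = [0.41, 0.29, 0.34, 0.47, 0.25]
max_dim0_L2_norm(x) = 2.2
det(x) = -0.00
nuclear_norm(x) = 5.25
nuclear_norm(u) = 31.06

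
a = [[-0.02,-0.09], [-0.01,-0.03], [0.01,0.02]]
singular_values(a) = [0.1, 0.01]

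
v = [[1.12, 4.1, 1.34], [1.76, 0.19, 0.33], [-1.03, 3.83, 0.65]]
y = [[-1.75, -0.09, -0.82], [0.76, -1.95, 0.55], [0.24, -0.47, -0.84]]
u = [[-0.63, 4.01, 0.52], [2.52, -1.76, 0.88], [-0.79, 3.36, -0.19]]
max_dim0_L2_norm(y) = 2.01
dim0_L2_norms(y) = [1.92, 2.01, 1.3]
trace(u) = -2.58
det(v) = 1.93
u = v + y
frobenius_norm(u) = 6.24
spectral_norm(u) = 5.83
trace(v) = 1.96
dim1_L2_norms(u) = [4.09, 3.2, 3.46]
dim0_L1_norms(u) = [3.94, 9.13, 1.59]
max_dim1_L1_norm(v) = 6.56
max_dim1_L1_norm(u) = 5.16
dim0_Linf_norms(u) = [2.52, 4.01, 0.88]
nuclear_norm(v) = 8.31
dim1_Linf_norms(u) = [4.01, 2.52, 3.36]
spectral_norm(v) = 5.80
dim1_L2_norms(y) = [1.93, 2.16, 0.99]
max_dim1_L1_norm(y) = 3.26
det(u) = 4.46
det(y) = -3.48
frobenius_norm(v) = 6.27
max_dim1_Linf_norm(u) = 4.01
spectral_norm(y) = 2.43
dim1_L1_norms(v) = [6.56, 2.28, 5.51]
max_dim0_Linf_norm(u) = 4.01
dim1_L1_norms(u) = [5.16, 5.16, 4.34]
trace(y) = -4.54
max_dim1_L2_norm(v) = 4.46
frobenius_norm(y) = 3.07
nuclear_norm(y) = 4.95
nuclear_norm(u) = 8.37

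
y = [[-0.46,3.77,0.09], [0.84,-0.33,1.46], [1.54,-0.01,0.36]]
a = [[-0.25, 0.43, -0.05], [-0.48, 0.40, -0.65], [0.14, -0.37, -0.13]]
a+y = [[-0.71,4.20,0.04], [0.36,0.07,0.81], [1.68,-0.38,0.23]]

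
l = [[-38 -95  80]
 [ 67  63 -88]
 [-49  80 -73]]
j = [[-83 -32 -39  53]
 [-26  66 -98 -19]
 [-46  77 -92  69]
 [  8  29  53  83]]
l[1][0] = 67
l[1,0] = 67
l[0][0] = -38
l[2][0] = -49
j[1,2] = -98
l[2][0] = -49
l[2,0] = -49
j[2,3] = 69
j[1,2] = -98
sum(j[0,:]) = -101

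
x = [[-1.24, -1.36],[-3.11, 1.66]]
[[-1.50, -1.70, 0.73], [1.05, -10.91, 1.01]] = x @ [[0.17, 2.81, -0.41],[0.95, -1.31, -0.16]]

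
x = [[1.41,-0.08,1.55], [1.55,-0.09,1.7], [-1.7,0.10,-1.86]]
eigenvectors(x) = [[0.53, 0.61, 0.43], [0.58, 0.60, 0.83], [-0.63, -0.52, -0.35]]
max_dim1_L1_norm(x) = 3.66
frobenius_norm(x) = 4.01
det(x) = -0.00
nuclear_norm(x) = 4.01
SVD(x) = [[-0.52, 0.74, -0.42], [-0.57, 0.06, 0.82], [0.63, 0.67, 0.39]] @ diag([4.007141073271149, 0.004506496072839555, 0.0003322596637335222]) @ [[-0.67, 0.04, -0.74], [-0.61, 0.53, 0.58], [-0.42, -0.84, 0.34]]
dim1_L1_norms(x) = [3.04, 3.34, 3.66]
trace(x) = -0.54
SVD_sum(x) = [[1.41, -0.08, 1.55],  [1.55, -0.09, 1.7],  [-1.70, 0.10, -1.86]] + [[-0.0, 0.0, 0.0], [-0.00, 0.0, 0.00], [-0.0, 0.0, 0.0]] + [[0.0, 0.0, -0.00], [-0.00, -0.00, 0.0], [-0.0, -0.0, 0.00]]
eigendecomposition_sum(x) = [[1.46, -0.09, 1.58], [1.60, -0.1, 1.73], [-1.75, 0.11, -1.89]] + [[-0.05, 0.02, -0.03], [-0.05, 0.01, -0.03], [0.05, -0.01, 0.03]] + [[0.0, -0.0, -0.00], [0.00, -0.0, -0.0], [-0.00, 0.00, 0.00]]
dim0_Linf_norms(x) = [1.7, 0.1, 1.86]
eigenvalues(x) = [-0.53, -0.01, -0.0]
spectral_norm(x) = 4.01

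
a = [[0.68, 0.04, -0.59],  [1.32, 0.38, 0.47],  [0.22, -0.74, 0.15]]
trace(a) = 1.21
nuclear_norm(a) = 3.07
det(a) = 0.90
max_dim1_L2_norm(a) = 1.45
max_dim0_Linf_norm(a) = 1.32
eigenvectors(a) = [[(0.57+0j), 0.24-0.24j, 0.24+0.24j], [(0.72+0j), -0.69+0.00j, (-0.69-0j)], [(-0.41+0j), -0.15-0.62j, -0.15+0.62j]]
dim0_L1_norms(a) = [2.22, 1.16, 1.21]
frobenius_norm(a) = 1.88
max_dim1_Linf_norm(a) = 1.32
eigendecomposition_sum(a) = [[0.63-0.00j, 0.27-0.00j, (-0.25-0j)], [0.81-0.00j, (0.34-0j), (-0.31-0j)], [-0.46+0.00j, (-0.19+0j), (0.18+0j)]] + [[(0.02+0.2j),-0.11-0.10j,-0.17+0.10j], [(0.26-0.32j),(0.02+0.31j),0.39+0.11j], [(0.34+0.16j),-0.27+0.08j,-0.01+0.37j]] + [[0.02-0.20j, (-0.11+0.1j), (-0.17-0.1j)], [0.26+0.32j, (0.02-0.31j), (0.39-0.11j)], [(0.34-0.16j), (-0.27-0.08j), (-0.01-0.37j)]]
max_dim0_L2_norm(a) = 1.5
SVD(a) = [[-0.38, -0.03, -0.93], [-0.92, -0.04, 0.38], [-0.05, 1.00, -0.02]] @ diag([1.5399872390095182, 0.7837900346395509, 0.7432445662684475]) @ [[-0.97, -0.21, -0.14], [0.19, -0.96, 0.19], [-0.18, 0.16, 0.97]]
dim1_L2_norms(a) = [0.9, 1.45, 0.79]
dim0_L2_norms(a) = [1.5, 0.83, 0.77]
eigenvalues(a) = [(1.15+0j), (0.03+0.88j), (0.03-0.88j)]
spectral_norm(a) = 1.54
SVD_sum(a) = [[0.56, 0.12, 0.08], [1.38, 0.31, 0.20], [0.07, 0.02, 0.01]] + [[-0.00, 0.03, -0.01], [-0.01, 0.03, -0.01], [0.15, -0.75, 0.15]] + [[0.12, -0.11, -0.67], [-0.05, 0.04, 0.27], [0.00, -0.0, -0.01]]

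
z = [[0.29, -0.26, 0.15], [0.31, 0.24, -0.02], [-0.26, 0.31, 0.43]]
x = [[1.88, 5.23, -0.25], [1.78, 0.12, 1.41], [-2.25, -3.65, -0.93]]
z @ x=[[-0.26,0.94,-0.58], [1.06,1.72,0.28], [-0.90,-2.89,0.1]]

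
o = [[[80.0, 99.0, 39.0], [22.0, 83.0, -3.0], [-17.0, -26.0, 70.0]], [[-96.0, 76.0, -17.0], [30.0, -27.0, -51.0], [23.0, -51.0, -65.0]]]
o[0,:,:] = [[80.0, 99.0, 39.0], [22.0, 83.0, -3.0], [-17.0, -26.0, 70.0]]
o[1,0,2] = -17.0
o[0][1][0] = 22.0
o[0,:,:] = [[80.0, 99.0, 39.0], [22.0, 83.0, -3.0], [-17.0, -26.0, 70.0]]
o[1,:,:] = [[-96.0, 76.0, -17.0], [30.0, -27.0, -51.0], [23.0, -51.0, -65.0]]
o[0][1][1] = 83.0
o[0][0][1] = 99.0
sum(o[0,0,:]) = 218.0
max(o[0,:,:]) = 99.0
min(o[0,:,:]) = -26.0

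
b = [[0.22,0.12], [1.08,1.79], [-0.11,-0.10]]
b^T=[[0.22, 1.08, -0.11], [0.12, 1.79, -0.10]]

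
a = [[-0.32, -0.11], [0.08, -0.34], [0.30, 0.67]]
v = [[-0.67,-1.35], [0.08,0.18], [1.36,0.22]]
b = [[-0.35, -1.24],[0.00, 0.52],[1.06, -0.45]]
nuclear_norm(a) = 1.14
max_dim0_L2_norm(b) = 1.42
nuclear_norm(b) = 2.53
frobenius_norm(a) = 0.88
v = b + a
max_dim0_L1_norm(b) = 2.21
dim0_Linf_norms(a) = [0.32, 0.67]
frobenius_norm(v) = 2.05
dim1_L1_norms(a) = [0.43, 0.42, 0.97]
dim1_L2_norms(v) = [1.51, 0.2, 1.38]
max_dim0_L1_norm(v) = 2.11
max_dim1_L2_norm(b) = 1.29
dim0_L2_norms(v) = [1.52, 1.38]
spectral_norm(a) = 0.82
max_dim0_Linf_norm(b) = 1.24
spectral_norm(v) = 1.83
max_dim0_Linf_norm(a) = 0.67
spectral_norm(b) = 1.42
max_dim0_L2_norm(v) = 1.52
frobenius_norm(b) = 1.80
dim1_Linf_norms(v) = [1.35, 0.18, 1.36]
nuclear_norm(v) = 2.76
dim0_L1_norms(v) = [2.11, 1.75]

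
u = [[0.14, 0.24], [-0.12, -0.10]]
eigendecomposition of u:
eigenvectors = [[0.82+0.00j, 0.82-0.00j], [(-0.41+0.41j), -0.41-0.41j]]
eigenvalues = [(0.02+0.12j), (0.02-0.12j)]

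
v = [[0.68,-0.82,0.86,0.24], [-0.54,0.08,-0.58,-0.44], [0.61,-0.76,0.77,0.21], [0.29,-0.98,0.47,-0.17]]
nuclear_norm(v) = 3.02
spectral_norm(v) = 2.25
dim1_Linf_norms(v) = [0.86, 0.58, 0.77, 0.98]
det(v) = -0.00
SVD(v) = [[-0.62, 0.08, 0.78, -0.09],[0.32, -0.72, 0.27, -0.56],[-0.56, 0.05, -0.53, -0.64],[-0.45, -0.69, -0.22, 0.53]] @ diag([2.246674138163577, 0.7703377057478076, 0.00573028382230371, 0.0015165280975675678]) @ [[-0.47, 0.62, -0.61, -0.15], [0.36, 0.67, 0.26, 0.6], [-0.19, 0.38, 0.68, -0.60], [0.78, 0.16, -0.32, -0.5]]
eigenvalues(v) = [(2.13+0j), (-0.76+0j), (-0+0j), (-0-0j)]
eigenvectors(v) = [[(-0.62+0j), 0.12+0.00j, -0.72+0.00j, (-0.72-0j)], [(0.4+0j), (0.58+0j), -0.10-0.18j, -0.10+0.18j], [-0.56+0.00j, 0.13+0.00j, (0.37-0.26j), (0.37+0.26j)], [-0.37+0.00j, (0.79+0j), (0.37+0.32j), (0.37-0.32j)]]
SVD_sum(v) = [[0.66, -0.86, 0.84, 0.2], [-0.34, 0.45, -0.44, -0.11], [0.6, -0.78, 0.76, 0.19], [0.48, -0.63, 0.61, 0.15]] + [[0.02, 0.04, 0.02, 0.04], [-0.2, -0.37, -0.14, -0.33], [0.01, 0.02, 0.01, 0.02], [-0.19, -0.35, -0.14, -0.32]] + [[-0.00, 0.0, 0.00, -0.0], [-0.0, 0.00, 0.00, -0.0], [0.0, -0.00, -0.0, 0.00], [0.00, -0.0, -0.0, 0.0]] + [[-0.0, -0.0, 0.00, 0.0], [-0.0, -0.00, 0.00, 0.00], [-0.00, -0.00, 0.00, 0.00], [0.00, 0.0, -0.00, -0.0]]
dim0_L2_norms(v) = [1.1, 1.49, 1.37, 0.57]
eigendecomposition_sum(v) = [[0.70-0.00j,-0.74-0.00j,(0.86-0j),0.29+0.00j],[-0.45+0.00j,0.48+0.00j,-0.56+0.00j,(-0.19+0j)],[0.63-0.00j,-0.67-0.00j,(0.78-0j),(0.27+0j)],[(0.41-0j),(-0.43-0j),0.51-0.00j,(0.17+0j)]] + [[(-0.02-0j), (-0.08-0j), (-0+0j), -0.05+0.00j], [(-0.09-0j), (-0.4-0j), (-0.02+0j), (-0.25+0j)], [(-0.02-0j), -0.09-0.00j, -0.01+0.00j, -0.06+0.00j], [(-0.12-0j), -0.55-0.00j, (-0.03+0j), -0.34+0.00j]] + [[-0.00+0.00j, 0.00+0.00j, 0.00-0.00j, -0.00-0.00j], [-0.00+0.00j, (-0+0j), 0j, -0j], [(-0-0j), -0.00+0.00j, -0.00+0.00j, 0.00-0.00j], [-0j, -0.00-0.00j, (-0-0j), 0j]] + [[-0.00-0.00j, 0.00-0.00j, 0.00+0.00j, (-0+0j)], [(-0-0j), -0.00-0.00j, -0j, 0j], [-0.00+0.00j, (-0-0j), -0.00-0.00j, 0j], [0.00+0.00j, -0.00+0.00j, (-0+0j), 0.00-0.00j]]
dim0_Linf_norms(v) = [0.68, 0.98, 0.86, 0.44]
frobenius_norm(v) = 2.38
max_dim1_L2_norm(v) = 1.39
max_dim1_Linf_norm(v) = 0.98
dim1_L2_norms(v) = [1.39, 0.91, 1.26, 1.14]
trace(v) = 1.36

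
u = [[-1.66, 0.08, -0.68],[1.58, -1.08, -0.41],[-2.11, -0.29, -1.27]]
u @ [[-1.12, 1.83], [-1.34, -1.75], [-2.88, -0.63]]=[[3.71, -2.75], [0.86, 5.04], [6.41, -2.55]]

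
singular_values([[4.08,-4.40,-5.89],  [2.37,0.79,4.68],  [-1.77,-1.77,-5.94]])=[10.54, 5.42, 0.1]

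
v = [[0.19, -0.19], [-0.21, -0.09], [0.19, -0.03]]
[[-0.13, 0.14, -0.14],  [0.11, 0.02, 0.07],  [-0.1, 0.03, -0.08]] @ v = [[-0.08, 0.02],[0.03, -0.02],[-0.04, 0.02]]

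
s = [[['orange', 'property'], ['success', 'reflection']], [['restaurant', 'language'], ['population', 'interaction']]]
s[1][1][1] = 'interaction'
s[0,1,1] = 'reflection'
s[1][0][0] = 'restaurant'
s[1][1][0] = 'population'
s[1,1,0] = 'population'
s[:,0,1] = ['property', 'language']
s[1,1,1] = 'interaction'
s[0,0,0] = 'orange'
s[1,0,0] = 'restaurant'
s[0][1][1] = 'reflection'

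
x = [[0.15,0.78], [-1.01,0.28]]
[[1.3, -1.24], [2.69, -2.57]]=x @ [[-2.09, 2.00], [2.07, -1.98]]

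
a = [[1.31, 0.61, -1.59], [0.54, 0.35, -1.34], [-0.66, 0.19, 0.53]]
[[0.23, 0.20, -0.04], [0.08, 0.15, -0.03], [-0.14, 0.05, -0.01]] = a@ [[0.21, -0.05, 0.01], [-0.05, 0.28, -0.06], [0.01, -0.06, 0.01]]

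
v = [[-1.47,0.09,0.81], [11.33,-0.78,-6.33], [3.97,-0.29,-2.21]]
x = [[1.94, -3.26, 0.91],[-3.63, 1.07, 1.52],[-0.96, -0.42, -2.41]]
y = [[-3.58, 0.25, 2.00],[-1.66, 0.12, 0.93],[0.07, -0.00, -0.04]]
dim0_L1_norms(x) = [6.53, 4.75, 4.84]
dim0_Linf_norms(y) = [3.58, 0.25, 2.0]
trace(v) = -4.46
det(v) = 0.00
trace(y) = -3.50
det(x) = 31.83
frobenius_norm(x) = 6.23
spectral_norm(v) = 13.88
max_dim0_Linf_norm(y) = 3.58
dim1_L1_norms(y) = [5.83, 2.71, 0.11]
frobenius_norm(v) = 13.88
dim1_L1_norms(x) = [6.11, 6.22, 3.79]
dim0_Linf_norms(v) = [11.33, 0.78, 6.33]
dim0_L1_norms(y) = [5.31, 0.37, 2.97]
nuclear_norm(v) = 13.91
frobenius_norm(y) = 4.53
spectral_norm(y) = 4.53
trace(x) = 0.60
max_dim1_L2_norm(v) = 13.0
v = x @ y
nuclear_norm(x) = 10.14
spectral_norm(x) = 5.02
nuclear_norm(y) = 4.54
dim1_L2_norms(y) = [4.11, 1.91, 0.08]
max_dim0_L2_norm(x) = 4.23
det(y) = 0.00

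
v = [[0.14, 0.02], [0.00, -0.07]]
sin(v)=[[0.14, 0.02], [0.00, -0.07]]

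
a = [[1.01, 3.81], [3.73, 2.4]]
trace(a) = 3.41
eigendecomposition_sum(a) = [[-1.26, 1.06], [1.04, -0.87]] + [[2.27, 2.75], [2.69, 3.27]]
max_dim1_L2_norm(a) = 4.44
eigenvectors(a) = [[-0.77, -0.64],[0.64, -0.77]]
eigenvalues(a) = [-2.13, 5.54]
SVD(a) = [[-0.65, -0.76], [-0.76, 0.65]] @ diag([5.538995588078129, 2.128057300744276]) @ [[-0.63, -0.78], [0.78, -0.63]]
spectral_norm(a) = 5.54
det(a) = -11.79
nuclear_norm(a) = 7.67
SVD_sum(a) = [[2.27, 2.79], [2.66, 3.27]] + [[-1.26, 1.02], [1.07, -0.87]]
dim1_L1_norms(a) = [4.82, 6.13]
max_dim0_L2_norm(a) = 4.5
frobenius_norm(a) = 5.93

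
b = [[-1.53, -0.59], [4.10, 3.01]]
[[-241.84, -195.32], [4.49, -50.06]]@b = [[-430.8, -445.23], [-212.12, -153.33]]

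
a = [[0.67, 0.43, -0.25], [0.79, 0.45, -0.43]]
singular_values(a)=[1.3, 0.09]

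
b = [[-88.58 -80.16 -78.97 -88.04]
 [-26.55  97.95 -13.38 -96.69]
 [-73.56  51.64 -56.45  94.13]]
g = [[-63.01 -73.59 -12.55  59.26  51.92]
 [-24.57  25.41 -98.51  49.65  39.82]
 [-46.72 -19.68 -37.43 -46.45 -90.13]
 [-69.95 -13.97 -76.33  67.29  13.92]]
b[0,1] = -80.16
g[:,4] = [51.92, 39.82, -90.13, 13.92]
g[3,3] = 67.29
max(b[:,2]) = -13.38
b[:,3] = [-88.04, -96.69, 94.13]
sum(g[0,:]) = -37.97000000000001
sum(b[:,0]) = -188.69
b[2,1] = 51.64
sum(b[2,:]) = 15.759999999999991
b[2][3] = 94.13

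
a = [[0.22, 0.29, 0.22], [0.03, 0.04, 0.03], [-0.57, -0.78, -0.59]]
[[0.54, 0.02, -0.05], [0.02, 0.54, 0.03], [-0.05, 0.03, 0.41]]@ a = [[0.15, 0.2, 0.15], [0.00, 0.0, 0.0], [-0.24, -0.33, -0.25]]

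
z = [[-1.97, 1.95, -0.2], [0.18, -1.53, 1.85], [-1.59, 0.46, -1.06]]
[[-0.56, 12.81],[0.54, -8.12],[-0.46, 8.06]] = z @ [[0.14, -3.19], [-0.13, 3.20], [0.17, -1.43]]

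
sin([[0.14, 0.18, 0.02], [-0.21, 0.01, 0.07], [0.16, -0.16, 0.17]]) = [[0.14,0.18,0.02],[-0.21,0.01,0.07],[0.16,-0.16,0.17]]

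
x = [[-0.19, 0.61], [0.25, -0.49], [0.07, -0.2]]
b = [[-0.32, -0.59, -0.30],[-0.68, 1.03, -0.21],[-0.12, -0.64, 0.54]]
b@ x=[[-0.11, 0.15], [0.37, -0.88], [-0.1, 0.13]]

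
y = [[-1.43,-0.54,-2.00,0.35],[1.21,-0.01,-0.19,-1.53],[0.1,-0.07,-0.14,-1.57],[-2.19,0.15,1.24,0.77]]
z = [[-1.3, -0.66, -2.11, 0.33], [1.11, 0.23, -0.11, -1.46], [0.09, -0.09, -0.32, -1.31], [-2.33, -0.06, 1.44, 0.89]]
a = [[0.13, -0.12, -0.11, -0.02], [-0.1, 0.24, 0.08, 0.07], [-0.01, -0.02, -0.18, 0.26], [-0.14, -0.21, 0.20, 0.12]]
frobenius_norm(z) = 4.50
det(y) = 0.06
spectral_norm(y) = 3.38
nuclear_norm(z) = 7.45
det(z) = -0.92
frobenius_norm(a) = 0.58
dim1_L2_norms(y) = [2.54, 1.96, 1.58, 2.64]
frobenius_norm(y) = 4.44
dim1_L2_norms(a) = [0.21, 0.28, 0.32, 0.34]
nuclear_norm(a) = 1.04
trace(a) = 0.31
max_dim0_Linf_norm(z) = 2.33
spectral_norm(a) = 0.35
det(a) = -0.00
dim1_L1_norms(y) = [4.32, 2.94, 1.88, 4.35]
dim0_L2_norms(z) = [2.89, 0.71, 2.58, 2.18]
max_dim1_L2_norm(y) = 2.64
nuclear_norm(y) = 7.37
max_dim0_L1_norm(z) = 4.83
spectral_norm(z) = 3.40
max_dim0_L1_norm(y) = 4.93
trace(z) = -0.50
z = a + y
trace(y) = -0.81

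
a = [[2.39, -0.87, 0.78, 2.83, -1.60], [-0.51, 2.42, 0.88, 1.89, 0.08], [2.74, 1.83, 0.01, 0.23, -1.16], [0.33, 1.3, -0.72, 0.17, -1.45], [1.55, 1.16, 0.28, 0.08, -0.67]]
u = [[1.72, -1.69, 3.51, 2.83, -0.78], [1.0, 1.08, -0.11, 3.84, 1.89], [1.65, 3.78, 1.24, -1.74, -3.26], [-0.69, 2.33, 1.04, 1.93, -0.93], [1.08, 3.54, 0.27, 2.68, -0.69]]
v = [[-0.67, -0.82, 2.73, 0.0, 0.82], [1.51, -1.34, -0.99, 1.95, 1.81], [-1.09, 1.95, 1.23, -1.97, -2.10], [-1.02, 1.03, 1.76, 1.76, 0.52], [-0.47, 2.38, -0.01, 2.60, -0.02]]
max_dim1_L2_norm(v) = 3.85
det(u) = -113.29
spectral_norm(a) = 5.33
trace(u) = 5.28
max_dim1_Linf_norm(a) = 2.83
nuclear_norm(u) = 19.89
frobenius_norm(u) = 10.60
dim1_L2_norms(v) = [3.04, 3.48, 3.85, 2.93, 3.56]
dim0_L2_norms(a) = [4.0, 3.61, 1.41, 3.42, 2.54]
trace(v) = 0.96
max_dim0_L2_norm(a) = 4.0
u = v + a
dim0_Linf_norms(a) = [2.74, 2.42, 0.88, 2.83, 1.6]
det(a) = 13.52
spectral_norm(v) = 5.18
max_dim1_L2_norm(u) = 5.67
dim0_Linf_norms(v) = [1.51, 2.38, 2.73, 2.6, 2.1]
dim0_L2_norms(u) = [2.89, 6.02, 3.88, 6.06, 4.02]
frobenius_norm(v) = 7.58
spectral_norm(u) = 7.14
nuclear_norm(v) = 13.41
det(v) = 0.05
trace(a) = 4.32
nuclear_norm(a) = 13.01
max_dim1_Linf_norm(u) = 3.84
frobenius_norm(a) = 7.01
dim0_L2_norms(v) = [2.28, 3.6, 3.61, 4.19, 2.94]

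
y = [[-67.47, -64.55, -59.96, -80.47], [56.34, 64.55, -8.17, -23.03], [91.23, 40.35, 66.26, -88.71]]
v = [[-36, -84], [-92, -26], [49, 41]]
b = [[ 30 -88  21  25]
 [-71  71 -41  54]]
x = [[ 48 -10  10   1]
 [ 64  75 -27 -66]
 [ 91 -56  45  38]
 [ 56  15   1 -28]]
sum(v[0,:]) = -120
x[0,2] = 10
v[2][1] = 41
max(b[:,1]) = 71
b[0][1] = -88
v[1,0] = -92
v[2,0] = 49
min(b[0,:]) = -88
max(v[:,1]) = 41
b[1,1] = 71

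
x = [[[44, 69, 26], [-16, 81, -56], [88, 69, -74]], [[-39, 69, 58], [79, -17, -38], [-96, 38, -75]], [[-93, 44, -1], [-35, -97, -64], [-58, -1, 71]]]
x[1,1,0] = 79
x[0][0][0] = 44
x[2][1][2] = -64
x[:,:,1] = [[69, 81, 69], [69, -17, 38], [44, -97, -1]]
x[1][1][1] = -17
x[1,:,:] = [[-39, 69, 58], [79, -17, -38], [-96, 38, -75]]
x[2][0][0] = -93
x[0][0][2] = 26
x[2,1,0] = -35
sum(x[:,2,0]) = -66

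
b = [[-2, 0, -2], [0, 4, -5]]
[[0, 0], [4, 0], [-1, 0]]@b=[[0, 0, 0], [-8, 0, -8], [2, 0, 2]]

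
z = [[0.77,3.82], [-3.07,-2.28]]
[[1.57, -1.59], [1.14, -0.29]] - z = [[0.8, -5.41], [4.21, 1.99]]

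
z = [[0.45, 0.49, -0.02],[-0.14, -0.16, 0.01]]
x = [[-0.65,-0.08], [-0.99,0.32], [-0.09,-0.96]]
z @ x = [[-0.78, 0.14], [0.25, -0.05]]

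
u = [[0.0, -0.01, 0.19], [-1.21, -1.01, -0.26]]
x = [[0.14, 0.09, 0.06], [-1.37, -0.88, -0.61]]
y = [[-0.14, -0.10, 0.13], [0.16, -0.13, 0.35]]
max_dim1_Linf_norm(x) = 1.37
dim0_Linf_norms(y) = [0.16, 0.13, 0.35]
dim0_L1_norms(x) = [1.51, 0.97, 0.67]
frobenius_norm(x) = 1.75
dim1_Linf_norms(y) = [0.14, 0.35]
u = y + x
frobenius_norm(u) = 1.61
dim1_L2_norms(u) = [0.19, 1.6]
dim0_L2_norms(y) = [0.21, 0.16, 0.37]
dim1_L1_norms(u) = [0.2, 2.48]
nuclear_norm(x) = 1.75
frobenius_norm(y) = 0.46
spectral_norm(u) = 1.60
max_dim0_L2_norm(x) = 1.38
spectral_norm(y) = 0.42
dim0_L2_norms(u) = [1.21, 1.01, 0.32]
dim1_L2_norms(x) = [0.18, 1.74]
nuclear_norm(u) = 1.79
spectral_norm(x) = 1.75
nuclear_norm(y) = 0.61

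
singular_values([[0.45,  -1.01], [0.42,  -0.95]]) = [1.52, 0.0]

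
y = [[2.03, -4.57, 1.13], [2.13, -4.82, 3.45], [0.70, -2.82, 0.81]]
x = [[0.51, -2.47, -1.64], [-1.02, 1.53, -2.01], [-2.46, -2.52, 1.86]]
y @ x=[[2.92, -14.85, 7.96], [-2.48, -21.33, 12.61], [1.24, -8.08, 6.03]]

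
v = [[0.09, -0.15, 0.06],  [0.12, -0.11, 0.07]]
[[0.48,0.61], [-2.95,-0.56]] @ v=[[0.12, -0.14, 0.07], [-0.33, 0.5, -0.22]]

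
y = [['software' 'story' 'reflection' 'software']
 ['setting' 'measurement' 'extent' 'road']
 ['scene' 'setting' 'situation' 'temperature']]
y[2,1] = 'setting'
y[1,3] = 'road'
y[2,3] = 'temperature'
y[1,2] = 'extent'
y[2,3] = 'temperature'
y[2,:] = ['scene', 'setting', 'situation', 'temperature']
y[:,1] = ['story', 'measurement', 'setting']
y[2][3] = 'temperature'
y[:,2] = ['reflection', 'extent', 'situation']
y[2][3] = 'temperature'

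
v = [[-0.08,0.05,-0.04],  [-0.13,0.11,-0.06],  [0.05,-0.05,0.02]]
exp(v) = [[0.92, 0.05, -0.04], [-0.13, 1.11, -0.06], [0.05, -0.05, 1.02]]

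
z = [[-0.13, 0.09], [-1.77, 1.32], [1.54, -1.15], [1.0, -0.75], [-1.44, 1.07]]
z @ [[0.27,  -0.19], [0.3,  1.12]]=[[-0.01, 0.13], [-0.08, 1.81], [0.07, -1.58], [0.05, -1.03], [-0.07, 1.47]]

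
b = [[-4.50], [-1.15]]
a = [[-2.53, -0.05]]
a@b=[[11.44]]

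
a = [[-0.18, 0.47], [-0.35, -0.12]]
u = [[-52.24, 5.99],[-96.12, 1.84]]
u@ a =[[7.31, -25.27],[16.66, -45.40]]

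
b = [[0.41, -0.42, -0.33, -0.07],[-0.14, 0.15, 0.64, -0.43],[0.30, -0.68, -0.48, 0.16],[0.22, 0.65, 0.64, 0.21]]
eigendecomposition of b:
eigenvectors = [[-0.05-0.38j, (-0.05+0.38j), 0.05+0.25j, (0.05-0.25j)], [(0.3-0.04j), 0.30+0.04j, (0.63+0j), (0.63-0j)], [(-0.43-0.02j), (-0.43+0.02j), (-0.19+0.44j), -0.19-0.44j], [-0.76+0.00j, (-0.76-0j), 0.19-0.51j, (0.19+0.51j)]]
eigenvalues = [(0.33+0.16j), (0.33-0.16j), (-0.18+0.74j), (-0.18-0.74j)]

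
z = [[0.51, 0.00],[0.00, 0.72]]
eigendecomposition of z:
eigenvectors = [[1.00, 0.00], [0.00, 1.0]]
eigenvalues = [0.51, 0.72]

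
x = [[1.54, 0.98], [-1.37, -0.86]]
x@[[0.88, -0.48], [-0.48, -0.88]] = [[0.88, -1.6], [-0.79, 1.41]]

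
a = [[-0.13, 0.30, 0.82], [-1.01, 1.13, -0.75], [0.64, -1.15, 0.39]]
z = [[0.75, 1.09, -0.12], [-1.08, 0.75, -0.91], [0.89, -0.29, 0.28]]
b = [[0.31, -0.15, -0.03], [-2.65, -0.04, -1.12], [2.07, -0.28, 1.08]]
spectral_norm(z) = 1.84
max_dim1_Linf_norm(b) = 2.65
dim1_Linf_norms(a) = [0.82, 1.13, 1.15]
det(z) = -0.55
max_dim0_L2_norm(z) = 1.59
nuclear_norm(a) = 3.26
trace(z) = 1.78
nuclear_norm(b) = 4.21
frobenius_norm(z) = 2.30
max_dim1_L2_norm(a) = 1.69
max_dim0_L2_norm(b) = 3.38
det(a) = 0.39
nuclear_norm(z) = 3.42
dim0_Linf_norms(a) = [1.01, 1.15, 0.82]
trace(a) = 1.39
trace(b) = 1.35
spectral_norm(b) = 3.72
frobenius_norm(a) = 2.35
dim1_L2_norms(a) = [0.88, 1.69, 1.37]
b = a @ z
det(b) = -0.22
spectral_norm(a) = 2.16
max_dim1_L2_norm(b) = 2.88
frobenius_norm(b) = 3.73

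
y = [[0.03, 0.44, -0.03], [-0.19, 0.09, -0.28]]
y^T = [[0.03, -0.19],  [0.44, 0.09],  [-0.03, -0.28]]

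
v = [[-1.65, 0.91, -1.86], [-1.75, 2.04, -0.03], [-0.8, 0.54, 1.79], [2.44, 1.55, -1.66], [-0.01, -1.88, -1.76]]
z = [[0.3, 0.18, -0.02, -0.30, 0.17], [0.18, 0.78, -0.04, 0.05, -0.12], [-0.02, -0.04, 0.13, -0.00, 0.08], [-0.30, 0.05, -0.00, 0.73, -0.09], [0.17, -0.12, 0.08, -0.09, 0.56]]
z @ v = [[-1.53, -0.16, -0.4], [-1.51, 2.04, -0.3], [-0.00, -0.18, 0.13], [2.19, 1.13, -0.50], [-0.36, -1.24, -1.01]]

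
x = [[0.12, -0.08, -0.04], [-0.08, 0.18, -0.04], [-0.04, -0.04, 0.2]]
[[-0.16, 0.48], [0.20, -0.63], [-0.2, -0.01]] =x @ [[-1.72, 2.32], [0.08, -2.48], [-1.31, -0.08]]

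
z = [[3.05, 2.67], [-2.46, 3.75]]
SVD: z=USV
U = [[0.45, 0.89], [0.89, -0.45]]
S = [4.62, 3.89]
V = [[-0.18, 0.98],[0.98, 0.18]]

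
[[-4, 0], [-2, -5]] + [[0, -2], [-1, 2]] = [[-4, -2], [-3, -3]]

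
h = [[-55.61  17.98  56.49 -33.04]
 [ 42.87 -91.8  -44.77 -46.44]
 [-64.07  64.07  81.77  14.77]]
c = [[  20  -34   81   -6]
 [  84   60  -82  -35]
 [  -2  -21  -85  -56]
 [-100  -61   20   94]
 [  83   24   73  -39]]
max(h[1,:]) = 42.87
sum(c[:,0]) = 85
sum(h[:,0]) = -76.81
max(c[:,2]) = 81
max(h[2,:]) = 81.77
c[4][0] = 83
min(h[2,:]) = -64.07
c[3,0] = -100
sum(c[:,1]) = -32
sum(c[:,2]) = 7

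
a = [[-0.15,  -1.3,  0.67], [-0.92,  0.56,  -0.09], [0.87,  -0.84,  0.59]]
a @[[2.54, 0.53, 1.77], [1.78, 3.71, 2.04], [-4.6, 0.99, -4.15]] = [[-5.78, -4.24, -5.7],[-0.93, 1.50, -0.11],[-2.00, -2.07, -2.62]]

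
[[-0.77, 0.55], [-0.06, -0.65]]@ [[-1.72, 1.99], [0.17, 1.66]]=[[1.42, -0.62], [-0.01, -1.20]]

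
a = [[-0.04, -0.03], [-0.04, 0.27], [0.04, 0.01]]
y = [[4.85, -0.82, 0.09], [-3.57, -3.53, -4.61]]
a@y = [[-0.09, 0.14, 0.13], [-1.16, -0.92, -1.25], [0.16, -0.07, -0.04]]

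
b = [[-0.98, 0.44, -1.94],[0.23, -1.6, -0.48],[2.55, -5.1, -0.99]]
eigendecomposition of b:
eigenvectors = [[0.76+0.00j, 0.76-0.00j, -0.83+0.00j],  [0.20-0.02j, 0.20+0.02j, (-0.45+0j)],  [0.06-0.61j, (0.06+0.61j), (-0.34+0j)]]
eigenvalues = [(-1.01+1.54j), (-1.01-1.54j), (-1.54+0j)]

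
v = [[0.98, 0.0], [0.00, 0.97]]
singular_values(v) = [0.98, 0.97]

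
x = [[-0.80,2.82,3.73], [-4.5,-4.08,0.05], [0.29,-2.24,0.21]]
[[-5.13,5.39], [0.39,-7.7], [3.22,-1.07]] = x @ [[1.10, 1.07], [-1.31, 0.72], [-0.15, 1.13]]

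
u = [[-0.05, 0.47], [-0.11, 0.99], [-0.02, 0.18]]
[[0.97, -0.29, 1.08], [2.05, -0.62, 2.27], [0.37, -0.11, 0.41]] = u@[[1.38, 2.73, 1.01], [2.22, -0.32, 2.41]]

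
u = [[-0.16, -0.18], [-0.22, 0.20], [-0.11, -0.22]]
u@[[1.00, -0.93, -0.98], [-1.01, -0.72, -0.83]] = [[0.02, 0.28, 0.31], [-0.42, 0.06, 0.05], [0.11, 0.26, 0.29]]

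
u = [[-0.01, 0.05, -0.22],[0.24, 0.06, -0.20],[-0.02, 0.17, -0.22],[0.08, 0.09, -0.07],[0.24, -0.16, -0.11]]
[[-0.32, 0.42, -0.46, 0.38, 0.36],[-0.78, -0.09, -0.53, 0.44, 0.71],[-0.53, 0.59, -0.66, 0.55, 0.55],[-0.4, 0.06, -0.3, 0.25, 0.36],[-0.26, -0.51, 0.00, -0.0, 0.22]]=u@[[-1.85,-1.98,-0.32,0.32,1.42],[-1.92,1.27,-1.69,1.45,1.65],[1.1,-1.53,1.74,-1.39,-1.34]]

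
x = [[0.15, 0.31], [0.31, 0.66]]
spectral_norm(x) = 0.81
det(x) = 0.00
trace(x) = 0.81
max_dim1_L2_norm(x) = 0.73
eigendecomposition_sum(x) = [[0.0, -0.00], [-0.00, 0.00]] + [[0.15, 0.31], [0.31, 0.66]]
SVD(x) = [[-0.43, -0.90], [-0.90, 0.43]] @ diag([0.8064037867285262, 0.0035962132714738707]) @ [[-0.43, -0.90], [-0.9, 0.43]]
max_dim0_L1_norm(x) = 0.97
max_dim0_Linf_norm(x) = 0.66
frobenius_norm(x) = 0.81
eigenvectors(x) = [[-0.9, -0.43], [0.43, -0.90]]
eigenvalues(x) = [0.0, 0.81]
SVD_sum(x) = [[0.15, 0.31], [0.31, 0.66]] + [[0.0, -0.00], [-0.00, 0.00]]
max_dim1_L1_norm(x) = 0.97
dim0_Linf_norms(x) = [0.31, 0.66]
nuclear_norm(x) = 0.81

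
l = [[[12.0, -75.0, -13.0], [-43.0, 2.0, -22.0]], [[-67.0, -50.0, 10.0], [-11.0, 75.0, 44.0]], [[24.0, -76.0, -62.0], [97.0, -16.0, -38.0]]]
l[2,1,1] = -16.0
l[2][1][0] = 97.0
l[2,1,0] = 97.0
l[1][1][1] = 75.0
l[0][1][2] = -22.0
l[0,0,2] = -13.0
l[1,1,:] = [-11.0, 75.0, 44.0]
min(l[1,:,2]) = 10.0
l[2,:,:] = [[24.0, -76.0, -62.0], [97.0, -16.0, -38.0]]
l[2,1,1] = -16.0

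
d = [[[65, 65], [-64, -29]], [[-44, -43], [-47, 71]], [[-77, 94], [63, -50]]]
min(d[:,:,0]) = -77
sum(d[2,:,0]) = -14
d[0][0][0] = 65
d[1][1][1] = 71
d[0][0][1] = 65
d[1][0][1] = -43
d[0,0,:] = [65, 65]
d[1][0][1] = -43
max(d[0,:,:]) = 65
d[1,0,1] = -43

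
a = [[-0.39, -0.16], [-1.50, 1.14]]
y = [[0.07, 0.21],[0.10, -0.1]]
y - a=[[0.46,0.37], [1.6,-1.24]]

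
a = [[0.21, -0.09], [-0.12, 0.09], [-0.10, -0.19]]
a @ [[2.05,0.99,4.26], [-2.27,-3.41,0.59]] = [[0.63, 0.51, 0.84], [-0.45, -0.43, -0.46], [0.23, 0.55, -0.54]]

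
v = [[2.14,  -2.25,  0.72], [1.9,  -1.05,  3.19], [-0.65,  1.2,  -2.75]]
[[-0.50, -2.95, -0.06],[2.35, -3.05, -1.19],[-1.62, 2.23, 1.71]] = v @[[0.2, -0.59, 0.58], [0.68, 0.62, 0.39], [0.84, -0.40, -0.59]]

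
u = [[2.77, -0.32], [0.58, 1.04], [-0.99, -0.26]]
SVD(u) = [[-0.92, 0.28], [-0.19, -0.93], [0.33, 0.24]] @ diag([2.998247158506958, 1.118710854736359]) @ [[-1.00,  0.0],[-0.0,  -1.0]]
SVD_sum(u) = [[2.77, -0.01], [0.58, -0.00], [-0.99, 0.0]] + [[-0.0,-0.31], [0.0,1.04], [-0.0,-0.26]]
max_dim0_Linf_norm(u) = 2.77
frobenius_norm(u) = 3.20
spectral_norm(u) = 3.00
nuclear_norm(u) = 4.12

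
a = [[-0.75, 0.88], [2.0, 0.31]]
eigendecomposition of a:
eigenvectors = [[-0.7, -0.41], [0.71, -0.91]]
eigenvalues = [-1.65, 1.21]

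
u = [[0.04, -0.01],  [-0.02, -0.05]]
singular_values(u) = [0.05, 0.04]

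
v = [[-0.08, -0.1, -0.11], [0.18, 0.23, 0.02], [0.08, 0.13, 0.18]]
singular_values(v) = [0.38, 0.15, 0.01]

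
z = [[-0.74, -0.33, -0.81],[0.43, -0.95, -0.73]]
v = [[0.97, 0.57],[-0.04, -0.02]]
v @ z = [[-0.47, -0.86, -1.20], [0.02, 0.03, 0.05]]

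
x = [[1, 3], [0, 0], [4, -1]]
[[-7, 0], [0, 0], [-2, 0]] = x @ [[-1, 0], [-2, 0]]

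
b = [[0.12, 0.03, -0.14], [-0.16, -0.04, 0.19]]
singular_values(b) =[0.31, 0.0]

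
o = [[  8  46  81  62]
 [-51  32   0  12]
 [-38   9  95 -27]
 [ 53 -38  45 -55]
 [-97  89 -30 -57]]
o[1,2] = 0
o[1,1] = 32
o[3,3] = -55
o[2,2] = 95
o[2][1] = 9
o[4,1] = 89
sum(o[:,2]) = 191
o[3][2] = 45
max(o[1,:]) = 32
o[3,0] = 53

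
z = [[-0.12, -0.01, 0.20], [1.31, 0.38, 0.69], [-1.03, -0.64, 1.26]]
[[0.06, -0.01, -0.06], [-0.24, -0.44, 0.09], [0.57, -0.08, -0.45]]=z@[[-0.20, -0.27, 0.14], [-0.24, 0.15, 0.10], [0.17, -0.21, -0.19]]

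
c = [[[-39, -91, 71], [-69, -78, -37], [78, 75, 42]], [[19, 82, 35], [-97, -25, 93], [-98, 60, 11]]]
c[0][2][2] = 42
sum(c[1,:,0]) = -176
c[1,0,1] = 82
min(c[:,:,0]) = -98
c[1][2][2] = 11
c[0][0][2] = 71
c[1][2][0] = -98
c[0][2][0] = 78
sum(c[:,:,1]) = 23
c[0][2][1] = 75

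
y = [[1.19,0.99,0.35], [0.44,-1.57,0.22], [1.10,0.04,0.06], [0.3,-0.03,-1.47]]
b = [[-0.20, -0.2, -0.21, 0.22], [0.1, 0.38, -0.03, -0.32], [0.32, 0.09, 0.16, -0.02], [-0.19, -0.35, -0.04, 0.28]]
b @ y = [[-0.49, 0.1, -0.45], [0.16, -0.49, 0.59], [0.59, 0.18, 0.17], [-0.34, 0.35, -0.56]]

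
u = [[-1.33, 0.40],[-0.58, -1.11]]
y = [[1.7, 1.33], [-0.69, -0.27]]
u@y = [[-2.54, -1.88], [-0.22, -0.47]]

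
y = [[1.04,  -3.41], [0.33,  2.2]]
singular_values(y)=[4.12, 0.83]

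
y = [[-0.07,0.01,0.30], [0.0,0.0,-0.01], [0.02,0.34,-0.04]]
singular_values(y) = [0.35, 0.3, 0.0]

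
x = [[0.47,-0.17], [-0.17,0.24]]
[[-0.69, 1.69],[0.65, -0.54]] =x@ [[-0.64, 3.73], [2.27, 0.40]]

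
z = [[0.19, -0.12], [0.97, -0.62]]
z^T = [[0.19, 0.97], [-0.12, -0.62]]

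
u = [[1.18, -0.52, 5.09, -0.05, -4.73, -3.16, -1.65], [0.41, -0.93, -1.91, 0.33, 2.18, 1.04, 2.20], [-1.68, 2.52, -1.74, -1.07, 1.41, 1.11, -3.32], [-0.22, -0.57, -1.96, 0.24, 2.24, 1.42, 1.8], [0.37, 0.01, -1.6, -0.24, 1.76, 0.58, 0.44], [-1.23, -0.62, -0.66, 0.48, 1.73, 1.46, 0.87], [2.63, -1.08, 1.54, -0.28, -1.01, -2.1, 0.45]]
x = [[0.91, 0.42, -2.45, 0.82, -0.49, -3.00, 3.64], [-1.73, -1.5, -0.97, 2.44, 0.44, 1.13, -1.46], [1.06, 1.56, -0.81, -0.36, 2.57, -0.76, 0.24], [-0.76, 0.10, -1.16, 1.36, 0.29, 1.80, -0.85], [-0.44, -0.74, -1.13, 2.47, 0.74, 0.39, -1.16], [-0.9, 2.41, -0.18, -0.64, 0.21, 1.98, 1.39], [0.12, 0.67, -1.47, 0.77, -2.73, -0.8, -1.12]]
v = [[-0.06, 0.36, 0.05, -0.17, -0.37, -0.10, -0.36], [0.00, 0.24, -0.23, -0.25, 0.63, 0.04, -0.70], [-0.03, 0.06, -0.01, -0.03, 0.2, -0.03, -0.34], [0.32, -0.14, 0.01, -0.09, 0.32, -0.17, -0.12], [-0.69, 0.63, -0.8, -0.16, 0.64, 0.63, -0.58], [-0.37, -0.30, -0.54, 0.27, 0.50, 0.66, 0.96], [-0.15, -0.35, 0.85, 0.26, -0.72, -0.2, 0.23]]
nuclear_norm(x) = 22.43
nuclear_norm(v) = 5.26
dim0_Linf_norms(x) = [1.73, 2.41, 2.45, 2.47, 2.73, 3.0, 3.64]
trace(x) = 1.56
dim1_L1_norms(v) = [1.47, 2.09, 0.7, 1.17, 4.13, 3.6, 2.76]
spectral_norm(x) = 6.33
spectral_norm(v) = 2.16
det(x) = 297.70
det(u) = 0.00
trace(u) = 2.42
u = x @ v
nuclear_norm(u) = 19.92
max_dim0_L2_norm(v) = 1.44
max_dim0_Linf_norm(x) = 3.64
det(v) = -0.00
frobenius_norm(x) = 10.05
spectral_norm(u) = 10.49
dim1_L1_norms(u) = [16.38, 9.0, 12.85, 8.45, 5.0, 7.05, 9.09]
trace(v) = 1.61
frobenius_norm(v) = 2.89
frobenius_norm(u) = 12.30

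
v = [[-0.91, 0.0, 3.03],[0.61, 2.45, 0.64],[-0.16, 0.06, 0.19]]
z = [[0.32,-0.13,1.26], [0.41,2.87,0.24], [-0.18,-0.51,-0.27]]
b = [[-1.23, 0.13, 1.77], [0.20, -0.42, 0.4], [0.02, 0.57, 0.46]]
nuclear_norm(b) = 3.37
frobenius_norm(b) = 2.36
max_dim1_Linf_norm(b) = 1.77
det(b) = 0.72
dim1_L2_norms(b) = [2.16, 0.61, 0.73]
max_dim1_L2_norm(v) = 3.16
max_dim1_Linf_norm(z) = 2.87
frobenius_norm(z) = 3.25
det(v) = 0.91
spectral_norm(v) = 3.25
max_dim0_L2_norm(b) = 1.87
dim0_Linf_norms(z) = [0.41, 2.87, 1.26]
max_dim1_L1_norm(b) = 3.13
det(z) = 0.17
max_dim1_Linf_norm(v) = 3.03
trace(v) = 1.73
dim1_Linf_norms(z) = [1.26, 2.87, 0.51]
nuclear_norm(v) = 5.87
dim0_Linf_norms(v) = [0.91, 2.45, 3.03]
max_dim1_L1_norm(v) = 3.94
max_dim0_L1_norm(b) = 2.63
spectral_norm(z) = 2.96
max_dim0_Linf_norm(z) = 2.87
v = z + b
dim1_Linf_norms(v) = [3.03, 2.45, 0.19]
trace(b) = -1.19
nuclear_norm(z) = 4.33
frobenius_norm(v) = 4.11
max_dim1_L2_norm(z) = 2.91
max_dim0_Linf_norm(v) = 3.03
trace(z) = 2.92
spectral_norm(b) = 2.21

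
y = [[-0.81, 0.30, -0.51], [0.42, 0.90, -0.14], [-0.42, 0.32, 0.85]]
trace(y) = 0.94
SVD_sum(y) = [[-0.09, -0.06, 0.07], [0.54, 0.37, -0.44], [-0.42, -0.29, 0.34]] + [[-0.69, 0.53, -0.40], [-0.18, 0.14, -0.11], [-0.09, 0.07, -0.05]] + [[-0.03, -0.17, -0.18], [0.06, 0.38, 0.4], [0.09, 0.54, 0.57]]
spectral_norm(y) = 1.01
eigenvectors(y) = [[-0.95+0.00j, (-0.13-0.18j), (-0.13+0.18j)], [0.19+0.00j, -0.70+0.00j, -0.70-0.00j], [-0.25+0.00j, (-0.04+0.68j), (-0.04-0.68j)]]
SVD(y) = [[-0.13, -0.96, -0.25],  [0.79, -0.26, 0.56],  [-0.60, -0.13, 0.79]] @ diag([1.005731784423845, 1.0034304642605245, 0.9975624698200801]) @ [[0.69, 0.47, -0.55], [0.72, -0.56, 0.42], [0.11, 0.68, 0.72]]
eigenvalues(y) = [(-1+0j), (0.97+0.24j), (0.97-0.24j)]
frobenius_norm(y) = 1.74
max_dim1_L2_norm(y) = 1.0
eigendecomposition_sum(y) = [[-0.91+0.00j, 0.18+0.00j, (-0.24-0j)], [0.18-0.00j, (-0.04-0j), 0.05+0.00j], [(-0.24+0j), 0.05+0.00j, -0.06-0.00j]] + [[0.05+0.01j, 0.06+0.14j, (-0.14+0.07j)], [(0.12-0.1j), (0.47+0.12j), -0.09+0.47j], [(-0.09-0.12j), 0.14-0.45j, (0.46+0.12j)]] + [[0.05-0.01j, 0.06-0.14j, (-0.14-0.07j)], [(0.12+0.1j), 0.47-0.12j, -0.09-0.47j], [-0.09+0.12j, (0.14+0.45j), 0.46-0.12j]]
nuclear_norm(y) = 3.01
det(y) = -1.01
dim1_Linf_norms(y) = [0.81, 0.9, 0.85]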